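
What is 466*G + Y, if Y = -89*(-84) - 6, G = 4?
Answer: 9334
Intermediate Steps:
Y = 7470 (Y = 7476 - 6 = 7470)
466*G + Y = 466*4 + 7470 = 1864 + 7470 = 9334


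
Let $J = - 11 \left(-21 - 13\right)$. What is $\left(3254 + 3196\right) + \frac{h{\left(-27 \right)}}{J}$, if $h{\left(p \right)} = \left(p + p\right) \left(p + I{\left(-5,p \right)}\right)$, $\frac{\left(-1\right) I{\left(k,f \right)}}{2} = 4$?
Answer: $\frac{1207095}{187} \approx 6455.1$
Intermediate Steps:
$J = 374$ ($J = \left(-11\right) \left(-34\right) = 374$)
$I{\left(k,f \right)} = -8$ ($I{\left(k,f \right)} = \left(-2\right) 4 = -8$)
$h{\left(p \right)} = 2 p \left(-8 + p\right)$ ($h{\left(p \right)} = \left(p + p\right) \left(p - 8\right) = 2 p \left(-8 + p\right)$)
$\left(3254 + 3196\right) + \frac{h{\left(-27 \right)}}{J} = \left(3254 + 3196\right) + \frac{2 \left(-27\right) \left(-8 - 27\right)}{374} = 6450 + 2 \left(-27\right) \left(-35\right) \frac{1}{374} = 6450 + 1890 \cdot \frac{1}{374} = 6450 + \frac{945}{187} = \frac{1207095}{187}$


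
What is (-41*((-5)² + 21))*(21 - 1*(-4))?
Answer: -47150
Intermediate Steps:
(-41*((-5)² + 21))*(21 - 1*(-4)) = (-41*(25 + 21))*(21 + 4) = -41*46*25 = -1886*25 = -47150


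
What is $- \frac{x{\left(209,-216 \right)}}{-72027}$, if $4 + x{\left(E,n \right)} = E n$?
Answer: $- \frac{45148}{72027} \approx -0.62682$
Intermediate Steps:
$x{\left(E,n \right)} = -4 + E n$
$- \frac{x{\left(209,-216 \right)}}{-72027} = - \frac{-4 + 209 \left(-216\right)}{-72027} = - \frac{\left(-4 - 45144\right) \left(-1\right)}{72027} = - \frac{\left(-45148\right) \left(-1\right)}{72027} = \left(-1\right) \frac{45148}{72027} = - \frac{45148}{72027}$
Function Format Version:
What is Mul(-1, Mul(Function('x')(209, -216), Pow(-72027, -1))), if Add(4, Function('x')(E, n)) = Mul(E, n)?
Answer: Rational(-45148, 72027) ≈ -0.62682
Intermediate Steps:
Function('x')(E, n) = Add(-4, Mul(E, n))
Mul(-1, Mul(Function('x')(209, -216), Pow(-72027, -1))) = Mul(-1, Mul(Add(-4, Mul(209, -216)), Pow(-72027, -1))) = Mul(-1, Mul(Add(-4, -45144), Rational(-1, 72027))) = Mul(-1, Mul(-45148, Rational(-1, 72027))) = Mul(-1, Rational(45148, 72027)) = Rational(-45148, 72027)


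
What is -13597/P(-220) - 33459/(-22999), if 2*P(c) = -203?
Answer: 632226983/4668797 ≈ 135.42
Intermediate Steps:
P(c) = -203/2 (P(c) = (½)*(-203) = -203/2)
-13597/P(-220) - 33459/(-22999) = -13597/(-203/2) - 33459/(-22999) = -13597*(-2/203) - 33459*(-1/22999) = 27194/203 + 33459/22999 = 632226983/4668797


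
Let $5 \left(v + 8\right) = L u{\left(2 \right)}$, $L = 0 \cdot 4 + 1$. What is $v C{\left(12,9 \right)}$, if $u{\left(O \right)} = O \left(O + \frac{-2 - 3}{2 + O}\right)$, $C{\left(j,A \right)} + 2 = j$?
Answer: $-77$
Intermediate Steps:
$C{\left(j,A \right)} = -2 + j$
$u{\left(O \right)} = O \left(O - \frac{5}{2 + O}\right)$
$L = 1$ ($L = 0 + 1 = 1$)
$v = - \frac{77}{10}$ ($v = -8 + \frac{1 \frac{2 \left(-5 + 2^{2} + 2 \cdot 2\right)}{2 + 2}}{5} = -8 + \frac{1 \frac{2 \left(-5 + 4 + 4\right)}{4}}{5} = -8 + \frac{1 \cdot 2 \cdot \frac{1}{4} \cdot 3}{5} = -8 + \frac{1 \cdot \frac{3}{2}}{5} = -8 + \frac{1}{5} \cdot \frac{3}{2} = -8 + \frac{3}{10} = - \frac{77}{10} \approx -7.7$)
$v C{\left(12,9 \right)} = - \frac{77 \left(-2 + 12\right)}{10} = \left(- \frac{77}{10}\right) 10 = -77$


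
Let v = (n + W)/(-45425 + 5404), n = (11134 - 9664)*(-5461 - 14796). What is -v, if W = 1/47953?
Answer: -1427934363869/1919127013 ≈ -744.05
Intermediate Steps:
W = 1/47953 ≈ 2.0854e-5
n = -29777790 (n = 1470*(-20257) = -29777790)
v = 1427934363869/1919127013 (v = (-29777790 + 1/47953)/(-45425 + 5404) = -1427934363869/47953/(-40021) = -1427934363869/47953*(-1/40021) = 1427934363869/1919127013 ≈ 744.05)
-v = -1*1427934363869/1919127013 = -1427934363869/1919127013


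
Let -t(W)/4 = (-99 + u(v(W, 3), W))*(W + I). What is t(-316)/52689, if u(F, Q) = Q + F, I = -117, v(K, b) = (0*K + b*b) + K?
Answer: -1250504/52689 ≈ -23.734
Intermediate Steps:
v(K, b) = K + b**2 (v(K, b) = (0 + b**2) + K = b**2 + K = K + b**2)
u(F, Q) = F + Q
t(W) = -4*(-117 + W)*(-90 + 2*W) (t(W) = -4*(-99 + ((W + 3**2) + W))*(W - 117) = -4*(-99 + ((W + 9) + W))*(-117 + W) = -4*(-99 + ((9 + W) + W))*(-117 + W) = -4*(-99 + (9 + 2*W))*(-117 + W) = -4*(-90 + 2*W)*(-117 + W) = -4*(-117 + W)*(-90 + 2*W))
t(-316)/52689 = (-42120 - 8*(-316)**2 + 1296*(-316))/52689 = (-42120 - 8*99856 - 409536)*(1/52689) = (-42120 - 798848 - 409536)*(1/52689) = -1250504*1/52689 = -1250504/52689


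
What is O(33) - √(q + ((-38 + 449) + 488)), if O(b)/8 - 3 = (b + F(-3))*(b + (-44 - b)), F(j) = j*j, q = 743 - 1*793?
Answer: -14760 - √849 ≈ -14789.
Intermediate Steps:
q = -50 (q = 743 - 793 = -50)
F(j) = j²
O(b) = -3144 - 352*b (O(b) = 24 + 8*((b + (-3)²)*(b + (-44 - b))) = 24 + 8*((b + 9)*(-44)) = 24 + 8*((9 + b)*(-44)) = 24 + 8*(-396 - 44*b) = 24 + (-3168 - 352*b) = -3144 - 352*b)
O(33) - √(q + ((-38 + 449) + 488)) = (-3144 - 352*33) - √(-50 + ((-38 + 449) + 488)) = (-3144 - 11616) - √(-50 + (411 + 488)) = -14760 - √(-50 + 899) = -14760 - √849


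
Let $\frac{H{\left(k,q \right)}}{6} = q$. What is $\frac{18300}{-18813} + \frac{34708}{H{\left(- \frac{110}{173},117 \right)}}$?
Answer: $\frac{106685834}{2201121} \approx 48.469$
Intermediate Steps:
$H{\left(k,q \right)} = 6 q$
$\frac{18300}{-18813} + \frac{34708}{H{\left(- \frac{110}{173},117 \right)}} = \frac{18300}{-18813} + \frac{34708}{6 \cdot 117} = 18300 \left(- \frac{1}{18813}\right) + \frac{34708}{702} = - \frac{6100}{6271} + 34708 \cdot \frac{1}{702} = - \frac{6100}{6271} + \frac{17354}{351} = \frac{106685834}{2201121}$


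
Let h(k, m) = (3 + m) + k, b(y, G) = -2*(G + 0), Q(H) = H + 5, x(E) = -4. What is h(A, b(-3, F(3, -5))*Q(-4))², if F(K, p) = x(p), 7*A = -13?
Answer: 4096/49 ≈ 83.592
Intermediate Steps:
A = -13/7 (A = (⅐)*(-13) = -13/7 ≈ -1.8571)
F(K, p) = -4
Q(H) = 5 + H
b(y, G) = -2*G
h(k, m) = 3 + k + m
h(A, b(-3, F(3, -5))*Q(-4))² = (3 - 13/7 + (-2*(-4))*(5 - 4))² = (3 - 13/7 + 8*1)² = (3 - 13/7 + 8)² = (64/7)² = 4096/49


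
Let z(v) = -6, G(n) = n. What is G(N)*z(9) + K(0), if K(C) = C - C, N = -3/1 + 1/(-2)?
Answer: 21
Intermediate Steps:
N = -7/2 (N = -3*1 + 1*(-1/2) = -3 - 1/2 = -7/2 ≈ -3.5000)
K(C) = 0
G(N)*z(9) + K(0) = -7/2*(-6) + 0 = 21 + 0 = 21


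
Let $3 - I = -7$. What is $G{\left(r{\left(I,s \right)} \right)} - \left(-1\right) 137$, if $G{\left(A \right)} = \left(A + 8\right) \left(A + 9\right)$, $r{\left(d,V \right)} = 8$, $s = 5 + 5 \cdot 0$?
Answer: $409$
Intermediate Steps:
$I = 10$ ($I = 3 - -7 = 3 + 7 = 10$)
$s = 5$ ($s = 5 + 0 = 5$)
$G{\left(A \right)} = \left(8 + A\right) \left(9 + A\right)$
$G{\left(r{\left(I,s \right)} \right)} - \left(-1\right) 137 = \left(72 + 8^{2} + 17 \cdot 8\right) - \left(-1\right) 137 = \left(72 + 64 + 136\right) - -137 = 272 + 137 = 409$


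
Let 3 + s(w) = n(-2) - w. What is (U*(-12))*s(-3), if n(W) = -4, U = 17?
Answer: 816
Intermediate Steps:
s(w) = -7 - w (s(w) = -3 + (-4 - w) = -7 - w)
(U*(-12))*s(-3) = (17*(-12))*(-7 - 1*(-3)) = -204*(-7 + 3) = -204*(-4) = 816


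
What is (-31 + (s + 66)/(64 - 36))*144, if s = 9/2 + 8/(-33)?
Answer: -315906/77 ≈ -4102.7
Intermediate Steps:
s = 281/66 (s = 9*(½) + 8*(-1/33) = 9/2 - 8/33 = 281/66 ≈ 4.2576)
(-31 + (s + 66)/(64 - 36))*144 = (-31 + (281/66 + 66)/(64 - 36))*144 = (-31 + (4637/66)/28)*144 = (-31 + (4637/66)*(1/28))*144 = (-31 + 4637/1848)*144 = -52651/1848*144 = -315906/77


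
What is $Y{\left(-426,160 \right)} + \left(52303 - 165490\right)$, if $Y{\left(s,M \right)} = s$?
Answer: $-113613$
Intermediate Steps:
$Y{\left(-426,160 \right)} + \left(52303 - 165490\right) = -426 + \left(52303 - 165490\right) = -426 - 113187 = -113613$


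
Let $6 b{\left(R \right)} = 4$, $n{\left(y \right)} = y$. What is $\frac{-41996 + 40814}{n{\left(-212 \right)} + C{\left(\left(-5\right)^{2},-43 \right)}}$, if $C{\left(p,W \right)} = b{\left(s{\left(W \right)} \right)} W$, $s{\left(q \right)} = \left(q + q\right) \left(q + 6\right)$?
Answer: $\frac{1773}{361} \approx 4.9114$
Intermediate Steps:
$s{\left(q \right)} = 2 q \left(6 + q\right)$
$b{\left(R \right)} = \frac{2}{3}$ ($b{\left(R \right)} = \frac{1}{6} \cdot 4 = \frac{2}{3}$)
$C{\left(p,W \right)} = \frac{2 W}{3}$
$\frac{-41996 + 40814}{n{\left(-212 \right)} + C{\left(\left(-5\right)^{2},-43 \right)}} = \frac{-41996 + 40814}{-212 + \frac{2}{3} \left(-43\right)} = - \frac{1182}{-212 - \frac{86}{3}} = - \frac{1182}{- \frac{722}{3}} = \left(-1182\right) \left(- \frac{3}{722}\right) = \frac{1773}{361}$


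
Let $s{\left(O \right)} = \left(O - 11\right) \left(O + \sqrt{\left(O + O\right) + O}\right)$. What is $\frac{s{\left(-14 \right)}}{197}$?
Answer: $\frac{350}{197} - \frac{25 i \sqrt{42}}{197} \approx 1.7766 - 0.82243 i$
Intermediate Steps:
$s{\left(O \right)} = \left(-11 + O\right) \left(O + \sqrt{3} \sqrt{O}\right)$ ($s{\left(O \right)} = \left(-11 + O\right) \left(O + \sqrt{2 O + O}\right) = \left(-11 + O\right) \left(O + \sqrt{3 O}\right) = \left(-11 + O\right) \left(O + \sqrt{3} \sqrt{O}\right)$)
$\frac{s{\left(-14 \right)}}{197} = \frac{\left(-14\right)^{2} - -154 + \sqrt{3} \left(-14\right)^{\frac{3}{2}} - 11 \sqrt{3} \sqrt{-14}}{197} = \left(196 + 154 + \sqrt{3} \left(- 14 i \sqrt{14}\right) - 11 \sqrt{3} i \sqrt{14}\right) \frac{1}{197} = \left(196 + 154 - 14 i \sqrt{42} - 11 i \sqrt{42}\right) \frac{1}{197} = \left(350 - 25 i \sqrt{42}\right) \frac{1}{197} = \frac{350}{197} - \frac{25 i \sqrt{42}}{197}$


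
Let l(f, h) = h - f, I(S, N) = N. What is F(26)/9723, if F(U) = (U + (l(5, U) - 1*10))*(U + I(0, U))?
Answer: 1924/9723 ≈ 0.19788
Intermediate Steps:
F(U) = 2*U*(-15 + 2*U) (F(U) = (U + ((U - 1*5) - 1*10))*(U + U) = (U + ((U - 5) - 10))*(2*U) = (U + ((-5 + U) - 10))*(2*U) = (U + (-15 + U))*(2*U) = (-15 + 2*U)*(2*U) = 2*U*(-15 + 2*U))
F(26)/9723 = (2*26*(-15 + 2*26))/9723 = (2*26*(-15 + 52))*(1/9723) = (2*26*37)*(1/9723) = 1924*(1/9723) = 1924/9723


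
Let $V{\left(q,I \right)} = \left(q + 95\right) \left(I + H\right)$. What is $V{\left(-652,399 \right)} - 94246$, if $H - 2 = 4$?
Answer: $-319831$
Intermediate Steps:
$H = 6$ ($H = 2 + 4 = 6$)
$V{\left(q,I \right)} = \left(6 + I\right) \left(95 + q\right)$ ($V{\left(q,I \right)} = \left(q + 95\right) \left(I + 6\right) = \left(95 + q\right) \left(6 + I\right) = \left(6 + I\right) \left(95 + q\right)$)
$V{\left(-652,399 \right)} - 94246 = \left(570 + 6 \left(-652\right) + 95 \cdot 399 + 399 \left(-652\right)\right) - 94246 = \left(570 - 3912 + 37905 - 260148\right) - 94246 = -225585 - 94246 = -319831$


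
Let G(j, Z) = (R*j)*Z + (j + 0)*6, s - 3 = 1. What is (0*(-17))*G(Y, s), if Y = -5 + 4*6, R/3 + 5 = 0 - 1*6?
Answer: 0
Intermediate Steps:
R = -33 (R = -15 + 3*(0 - 1*6) = -15 + 3*(0 - 6) = -15 + 3*(-6) = -15 - 18 = -33)
s = 4 (s = 3 + 1 = 4)
Y = 19 (Y = -5 + 24 = 19)
G(j, Z) = 6*j - 33*Z*j (G(j, Z) = (-33*j)*Z + (j + 0)*6 = -33*Z*j + j*6 = -33*Z*j + 6*j = 6*j - 33*Z*j)
(0*(-17))*G(Y, s) = (0*(-17))*(3*19*(2 - 11*4)) = 0*(3*19*(2 - 44)) = 0*(3*19*(-42)) = 0*(-2394) = 0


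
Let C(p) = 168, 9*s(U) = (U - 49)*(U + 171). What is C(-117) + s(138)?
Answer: 9671/3 ≈ 3223.7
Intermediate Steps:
s(U) = (-49 + U)*(171 + U)/9 (s(U) = ((U - 49)*(U + 171))/9 = ((-49 + U)*(171 + U))/9 = (-49 + U)*(171 + U)/9)
C(-117) + s(138) = 168 + (-931 + (1/9)*138**2 + (122/9)*138) = 168 + (-931 + (1/9)*19044 + 5612/3) = 168 + (-931 + 2116 + 5612/3) = 168 + 9167/3 = 9671/3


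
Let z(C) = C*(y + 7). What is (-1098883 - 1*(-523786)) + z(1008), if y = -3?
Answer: -571065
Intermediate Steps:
z(C) = 4*C (z(C) = C*(-3 + 7) = C*4 = 4*C)
(-1098883 - 1*(-523786)) + z(1008) = (-1098883 - 1*(-523786)) + 4*1008 = (-1098883 + 523786) + 4032 = -575097 + 4032 = -571065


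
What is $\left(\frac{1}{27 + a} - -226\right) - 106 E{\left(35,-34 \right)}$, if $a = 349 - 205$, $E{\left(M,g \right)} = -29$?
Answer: $\frac{564301}{171} \approx 3300.0$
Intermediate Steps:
$a = 144$ ($a = 349 - 205 = 144$)
$\left(\frac{1}{27 + a} - -226\right) - 106 E{\left(35,-34 \right)} = \left(\frac{1}{27 + 144} - -226\right) - -3074 = \left(\frac{1}{171} + 226\right) + 3074 = \frac{38647}{171} + 3074 = \frac{564301}{171}$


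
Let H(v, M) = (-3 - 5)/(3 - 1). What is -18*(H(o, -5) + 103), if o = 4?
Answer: -1782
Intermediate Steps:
H(v, M) = -4 (H(v, M) = -8/2 = -8*½ = -4)
-18*(H(o, -5) + 103) = -18*(-4 + 103) = -18*99 = -1782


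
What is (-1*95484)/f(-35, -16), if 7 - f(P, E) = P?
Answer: -15914/7 ≈ -2273.4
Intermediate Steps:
f(P, E) = 7 - P
(-1*95484)/f(-35, -16) = (-1*95484)/(7 - 1*(-35)) = -95484/(7 + 35) = -95484/42 = -95484*1/42 = -15914/7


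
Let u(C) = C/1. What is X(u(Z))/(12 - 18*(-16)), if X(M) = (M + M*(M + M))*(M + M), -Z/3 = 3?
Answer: -459/50 ≈ -9.1800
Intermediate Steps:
Z = -9 (Z = -3*3 = -9)
u(C) = C (u(C) = C*1 = C)
X(M) = 2*M*(M + 2*M²) (X(M) = (M + M*(2*M))*(2*M) = (M + 2*M²)*(2*M) = 2*M*(M + 2*M²))
X(u(Z))/(12 - 18*(-16)) = ((-9)²*(2 + 4*(-9)))/(12 - 18*(-16)) = (81*(2 - 36))/(12 + 288) = (81*(-34))/300 = -2754*1/300 = -459/50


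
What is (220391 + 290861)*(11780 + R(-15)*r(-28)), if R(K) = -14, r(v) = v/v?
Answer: 6015391032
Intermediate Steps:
r(v) = 1
(220391 + 290861)*(11780 + R(-15)*r(-28)) = (220391 + 290861)*(11780 - 14*1) = 511252*(11780 - 14) = 511252*11766 = 6015391032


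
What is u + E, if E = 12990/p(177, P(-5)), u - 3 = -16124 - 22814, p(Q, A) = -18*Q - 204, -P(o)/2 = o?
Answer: -4400088/113 ≈ -38939.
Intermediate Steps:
P(o) = -2*o
p(Q, A) = -204 - 18*Q
u = -38935 (u = 3 + (-16124 - 22814) = 3 - 38938 = -38935)
E = -433/113 (E = 12990/(-204 - 18*177) = 12990/(-204 - 3186) = 12990/(-3390) = 12990*(-1/3390) = -433/113 ≈ -3.8319)
u + E = -38935 - 433/113 = -4400088/113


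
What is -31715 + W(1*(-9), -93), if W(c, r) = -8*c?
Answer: -31643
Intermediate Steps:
-31715 + W(1*(-9), -93) = -31715 - 8*(-9) = -31715 + 72 = -31643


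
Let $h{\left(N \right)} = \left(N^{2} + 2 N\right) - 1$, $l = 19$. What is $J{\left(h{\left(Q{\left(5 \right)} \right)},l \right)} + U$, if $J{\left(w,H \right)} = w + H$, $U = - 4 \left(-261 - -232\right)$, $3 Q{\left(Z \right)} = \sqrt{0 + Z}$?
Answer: $\frac{1211}{9} + \frac{2 \sqrt{5}}{3} \approx 136.05$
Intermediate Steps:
$Q{\left(Z \right)} = \frac{\sqrt{Z}}{3}$ ($Q{\left(Z \right)} = \frac{\sqrt{0 + Z}}{3} = \frac{\sqrt{Z}}{3}$)
$U = 116$ ($U = - 4 \left(-261 + 232\right) = \left(-4\right) \left(-29\right) = 116$)
$h{\left(N \right)} = -1 + N^{2} + 2 N$
$J{\left(w,H \right)} = H + w$
$J{\left(h{\left(Q{\left(5 \right)} \right)},l \right)} + U = \left(19 + \left(-1 + \left(\frac{\sqrt{5}}{3}\right)^{2} + 2 \frac{\sqrt{5}}{3}\right)\right) + 116 = \left(19 + \left(-1 + \frac{5}{9} + \frac{2 \sqrt{5}}{3}\right)\right) + 116 = \left(19 - \left(\frac{4}{9} - \frac{2 \sqrt{5}}{3}\right)\right) + 116 = \left(\frac{167}{9} + \frac{2 \sqrt{5}}{3}\right) + 116 = \frac{1211}{9} + \frac{2 \sqrt{5}}{3}$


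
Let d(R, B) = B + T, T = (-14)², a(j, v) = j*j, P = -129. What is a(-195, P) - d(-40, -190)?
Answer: 38019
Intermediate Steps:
a(j, v) = j²
T = 196
d(R, B) = 196 + B (d(R, B) = B + 196 = 196 + B)
a(-195, P) - d(-40, -190) = (-195)² - (196 - 190) = 38025 - 1*6 = 38025 - 6 = 38019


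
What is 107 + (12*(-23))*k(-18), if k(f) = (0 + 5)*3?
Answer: -4033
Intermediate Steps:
k(f) = 15 (k(f) = 5*3 = 15)
107 + (12*(-23))*k(-18) = 107 + (12*(-23))*15 = 107 - 276*15 = 107 - 4140 = -4033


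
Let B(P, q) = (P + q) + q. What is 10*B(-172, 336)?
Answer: 5000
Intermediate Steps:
B(P, q) = P + 2*q
10*B(-172, 336) = 10*(-172 + 2*336) = 10*(-172 + 672) = 10*500 = 5000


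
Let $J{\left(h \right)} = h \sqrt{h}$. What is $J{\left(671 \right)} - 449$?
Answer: $-449 + 671 \sqrt{671} \approx 16932.0$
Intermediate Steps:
$J{\left(h \right)} = h^{\frac{3}{2}}$
$J{\left(671 \right)} - 449 = 671^{\frac{3}{2}} - 449 = 671 \sqrt{671} - 449 = -449 + 671 \sqrt{671}$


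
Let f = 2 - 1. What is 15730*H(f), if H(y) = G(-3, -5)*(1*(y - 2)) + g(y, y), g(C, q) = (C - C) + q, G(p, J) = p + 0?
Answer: 62920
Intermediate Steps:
G(p, J) = p
g(C, q) = q (g(C, q) = 0 + q = q)
f = 1
H(y) = 6 - 2*y (H(y) = -3*(y - 2) + y = -3*(-2 + y) + y = (6 - 3*y) + y = 6 - 2*y)
15730*H(f) = 15730*(6 - 2*1) = 15730*(6 - 2) = 15730*4 = 62920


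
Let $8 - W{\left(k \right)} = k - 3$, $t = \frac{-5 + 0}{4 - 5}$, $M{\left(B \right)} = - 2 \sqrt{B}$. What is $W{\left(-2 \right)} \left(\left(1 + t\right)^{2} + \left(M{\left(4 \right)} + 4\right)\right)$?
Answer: $468$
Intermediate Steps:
$t = 5$ ($t = - \frac{5}{-1} = \left(-5\right) \left(-1\right) = 5$)
$W{\left(k \right)} = 11 - k$ ($W{\left(k \right)} = 8 - \left(k - 3\right) = 8 - \left(-3 + k\right) = 11 - k$)
$W{\left(-2 \right)} \left(\left(1 + t\right)^{2} + \left(M{\left(4 \right)} + 4\right)\right) = \left(11 - -2\right) \left(\left(1 + 5\right)^{2} + \left(- 2 \sqrt{4} + 4\right)\right) = \left(11 + 2\right) \left(6^{2} + \left(\left(-2\right) 2 + 4\right)\right) = 13 \left(36 + \left(-4 + 4\right)\right) = 13 \left(36 + 0\right) = 13 \cdot 36 = 468$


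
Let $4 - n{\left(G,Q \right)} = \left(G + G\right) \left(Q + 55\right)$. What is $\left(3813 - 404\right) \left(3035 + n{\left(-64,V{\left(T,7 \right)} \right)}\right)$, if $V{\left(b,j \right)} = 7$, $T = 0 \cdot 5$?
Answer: $37413775$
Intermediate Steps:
$T = 0$
$n{\left(G,Q \right)} = 4 - 2 G \left(55 + Q\right)$ ($n{\left(G,Q \right)} = 4 - \left(G + G\right) \left(Q + 55\right) = 4 - 2 G \left(55 + Q\right)$)
$\left(3813 - 404\right) \left(3035 + n{\left(-64,V{\left(T,7 \right)} \right)}\right) = \left(3813 - 404\right) \left(3035 - \left(-7044 - 896\right)\right) = 3409 \left(3035 + \left(4 + 7040 + 896\right)\right) = 3409 \left(3035 + 7940\right) = 3409 \cdot 10975 = 37413775$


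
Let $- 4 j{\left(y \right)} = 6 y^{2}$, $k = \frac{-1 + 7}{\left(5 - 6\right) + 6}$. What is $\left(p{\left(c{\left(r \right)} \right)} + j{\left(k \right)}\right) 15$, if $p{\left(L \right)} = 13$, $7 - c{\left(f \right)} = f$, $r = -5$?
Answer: $\frac{813}{5} \approx 162.6$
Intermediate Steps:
$c{\left(f \right)} = 7 - f$
$k = \frac{6}{5}$ ($k = \frac{6}{\left(5 - 6\right) + 6} = \frac{6}{-1 + 6} = \frac{6}{5} \approx 1.2$)
$j{\left(y \right)} = - \frac{3 y^{2}}{2}$ ($j{\left(y \right)} = - \frac{6 y^{2}}{4} = - \frac{3 y^{2}}{2}$)
$\left(p{\left(c{\left(r \right)} \right)} + j{\left(k \right)}\right) 15 = \left(13 - \frac{3 \left(\frac{6}{5}\right)^{2}}{2}\right) 15 = \left(13 - \frac{54}{25}\right) 15 = \frac{271}{25} \cdot 15 = \frac{813}{5}$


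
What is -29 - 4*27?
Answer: -137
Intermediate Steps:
-29 - 4*27 = -29 - 108 = -137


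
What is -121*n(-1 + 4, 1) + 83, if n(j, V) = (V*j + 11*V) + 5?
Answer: -2216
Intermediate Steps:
n(j, V) = 5 + 11*V + V*j (n(j, V) = (11*V + V*j) + 5 = 5 + 11*V + V*j)
-121*n(-1 + 4, 1) + 83 = -121*(5 + 11*1 + 1*(-1 + 4)) + 83 = -121*(5 + 11 + 1*3) + 83 = -121*(5 + 11 + 3) + 83 = -121*19 + 83 = -2299 + 83 = -2216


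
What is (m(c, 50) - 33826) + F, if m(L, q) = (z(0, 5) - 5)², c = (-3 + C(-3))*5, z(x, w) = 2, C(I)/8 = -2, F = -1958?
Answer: -35775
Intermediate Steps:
C(I) = -16 (C(I) = 8*(-2) = -16)
c = -95 (c = (-3 - 16)*5 = -19*5 = -95)
m(L, q) = 9 (m(L, q) = (2 - 5)² = (-3)² = 9)
(m(c, 50) - 33826) + F = (9 - 33826) - 1958 = -33817 - 1958 = -35775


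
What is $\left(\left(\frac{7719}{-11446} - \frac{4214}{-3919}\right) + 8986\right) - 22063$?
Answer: $- \frac{586575358615}{44856874} \approx -13077.0$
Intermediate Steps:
$\left(\left(\frac{7719}{-11446} - \frac{4214}{-3919}\right) + 8986\right) - 22063 = \left(\left(7719 \left(- \frac{1}{11446}\right) - - \frac{4214}{3919}\right) + 8986\right) - 22063 = \left(\left(- \frac{7719}{11446} + \frac{4214}{3919}\right) + 8986\right) - 22063 = \left(\frac{17982683}{44856874} + 8986\right) - 22063 = \frac{403101852447}{44856874} - 22063 = - \frac{586575358615}{44856874}$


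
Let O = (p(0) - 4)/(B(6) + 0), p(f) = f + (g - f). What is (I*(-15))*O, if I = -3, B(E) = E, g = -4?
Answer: -60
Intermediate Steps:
p(f) = -4 (p(f) = f + (-4 - f) = -4)
O = -4/3 (O = (-4 - 4)/(6 + 0) = -8/6 = -8*⅙ = -4/3 ≈ -1.3333)
(I*(-15))*O = -3*(-15)*(-4/3) = 45*(-4/3) = -60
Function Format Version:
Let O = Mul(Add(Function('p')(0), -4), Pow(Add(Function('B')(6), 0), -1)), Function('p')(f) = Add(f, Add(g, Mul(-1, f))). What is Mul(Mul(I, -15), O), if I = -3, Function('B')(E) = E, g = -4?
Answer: -60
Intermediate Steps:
Function('p')(f) = -4 (Function('p')(f) = Add(f, Add(-4, Mul(-1, f))) = -4)
O = Rational(-4, 3) (O = Mul(Add(-4, -4), Pow(Add(6, 0), -1)) = Mul(-8, Pow(6, -1)) = Mul(-8, Rational(1, 6)) = Rational(-4, 3) ≈ -1.3333)
Mul(Mul(I, -15), O) = Mul(Mul(-3, -15), Rational(-4, 3)) = Mul(45, Rational(-4, 3)) = -60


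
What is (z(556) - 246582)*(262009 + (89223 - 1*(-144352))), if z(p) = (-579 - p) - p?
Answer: -123040126432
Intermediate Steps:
z(p) = -579 - 2*p
(z(556) - 246582)*(262009 + (89223 - 1*(-144352))) = ((-579 - 2*556) - 246582)*(262009 + (89223 - 1*(-144352))) = ((-579 - 1112) - 246582)*(262009 + (89223 + 144352)) = (-1691 - 246582)*(262009 + 233575) = -248273*495584 = -123040126432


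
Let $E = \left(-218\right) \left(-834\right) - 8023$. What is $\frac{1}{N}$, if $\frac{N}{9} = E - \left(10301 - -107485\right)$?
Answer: $\frac{1}{504027} \approx 1.984 \cdot 10^{-6}$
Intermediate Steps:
$E = 173789$ ($E = 181812 - 8023 = 173789$)
$N = 504027$ ($N = 9 \left(173789 - \left(10301 - -107485\right)\right) = 9 \left(173789 - \left(10301 + 107485\right)\right) = 9 \left(173789 - 117786\right) = 9 \cdot 56003 = 504027$)
$\frac{1}{N} = \frac{1}{504027}$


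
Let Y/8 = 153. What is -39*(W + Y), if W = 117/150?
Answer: -2388321/50 ≈ -47766.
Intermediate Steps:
Y = 1224 (Y = 8*153 = 1224)
W = 39/50 (W = 117*(1/150) = 39/50 ≈ 0.78000)
-39*(W + Y) = -39*(39/50 + 1224) = -39*61239/50 = -2388321/50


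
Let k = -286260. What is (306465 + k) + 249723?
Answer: 269928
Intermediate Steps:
(306465 + k) + 249723 = (306465 - 286260) + 249723 = 20205 + 249723 = 269928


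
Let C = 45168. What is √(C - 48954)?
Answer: I*√3786 ≈ 61.53*I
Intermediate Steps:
√(C - 48954) = √(45168 - 48954) = √(-3786) = I*√3786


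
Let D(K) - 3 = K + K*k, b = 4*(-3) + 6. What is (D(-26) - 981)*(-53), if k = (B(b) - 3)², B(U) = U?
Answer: 164830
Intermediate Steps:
b = -6 (b = -12 + 6 = -6)
k = 81 (k = (-6 - 3)² = (-9)² = 81)
D(K) = 3 + 82*K (D(K) = 3 + (K + K*81) = 3 + (K + 81*K) = 3 + 82*K)
(D(-26) - 981)*(-53) = ((3 + 82*(-26)) - 981)*(-53) = ((3 - 2132) - 981)*(-53) = (-2129 - 981)*(-53) = -3110*(-53) = 164830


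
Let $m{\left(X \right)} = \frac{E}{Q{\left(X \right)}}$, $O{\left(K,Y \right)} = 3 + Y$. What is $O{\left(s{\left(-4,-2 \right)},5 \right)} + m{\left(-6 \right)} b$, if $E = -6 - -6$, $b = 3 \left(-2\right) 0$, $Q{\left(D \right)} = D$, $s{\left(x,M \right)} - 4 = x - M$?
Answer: $8$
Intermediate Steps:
$s{\left(x,M \right)} = 4 + x - M$ ($s{\left(x,M \right)} = 4 - \left(M - x\right) = 4 + x - M$)
$b = 0$ ($b = \left(-6\right) 0 = 0$)
$E = 0$ ($E = -6 + 6 = 0$)
$m{\left(X \right)} = 0$ ($m{\left(X \right)} = \frac{0}{X} = 0$)
$O{\left(s{\left(-4,-2 \right)},5 \right)} + m{\left(-6 \right)} b = \left(3 + 5\right) + 0 \cdot 0 = 8 + 0 = 8$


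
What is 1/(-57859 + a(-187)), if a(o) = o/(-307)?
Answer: -307/17762526 ≈ -1.7284e-5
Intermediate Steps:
a(o) = -o/307 (a(o) = o*(-1/307) = -o/307)
1/(-57859 + a(-187)) = 1/(-57859 - 1/307*(-187)) = 1/(-57859 + 187/307) = 1/(-17762526/307) = -307/17762526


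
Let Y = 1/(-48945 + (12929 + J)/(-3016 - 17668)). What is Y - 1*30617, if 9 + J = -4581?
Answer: -30996244196307/1012386719 ≈ -30617.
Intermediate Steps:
J = -4590 (J = -9 - 4581 = -4590)
Y = -20684/1012386719 (Y = 1/(-48945 + (12929 - 4590)/(-3016 - 17668)) = 1/(-48945 + 8339/(-20684)) = 1/(-48945 + 8339*(-1/20684)) = 1/(-48945 - 8339/20684) = 1/(-1012386719/20684) = -20684/1012386719 ≈ -2.0431e-5)
Y - 1*30617 = -20684/1012386719 - 1*30617 = -20684/1012386719 - 30617 = -30996244196307/1012386719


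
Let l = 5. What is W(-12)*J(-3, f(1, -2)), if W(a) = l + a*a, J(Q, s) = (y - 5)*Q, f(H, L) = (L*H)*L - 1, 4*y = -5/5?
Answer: 9387/4 ≈ 2346.8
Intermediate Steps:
y = -¼ (y = (-5/5)/4 = (-5*⅕)/4 = (¼)*(-1) = -¼ ≈ -0.25000)
f(H, L) = -1 + H*L² (f(H, L) = (H*L)*L - 1 = H*L² - 1 = -1 + H*L²)
J(Q, s) = -21*Q/4 (J(Q, s) = (-¼ - 5)*Q = -21*Q/4)
W(a) = 5 + a² (W(a) = 5 + a*a = 5 + a²)
W(-12)*J(-3, f(1, -2)) = (5 + (-12)²)*(-21/4*(-3)) = (5 + 144)*(63/4) = 149*(63/4) = 9387/4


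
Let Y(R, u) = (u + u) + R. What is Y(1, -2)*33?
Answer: -99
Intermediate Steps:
Y(R, u) = R + 2*u (Y(R, u) = 2*u + R = R + 2*u)
Y(1, -2)*33 = (1 + 2*(-2))*33 = (1 - 4)*33 = -3*33 = -99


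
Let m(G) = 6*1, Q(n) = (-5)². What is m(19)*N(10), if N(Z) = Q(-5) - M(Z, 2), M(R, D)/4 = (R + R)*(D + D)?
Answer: -1770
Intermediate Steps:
Q(n) = 25
M(R, D) = 16*D*R (M(R, D) = 4*((R + R)*(D + D)) = 4*((2*R)*(2*D)) = 4*(4*D*R) = 16*D*R)
N(Z) = 25 - 32*Z (N(Z) = 25 - 16*2*Z = 25 - 32*Z)
m(G) = 6
m(19)*N(10) = 6*(25 - 32*10) = 6*(25 - 320) = 6*(-295) = -1770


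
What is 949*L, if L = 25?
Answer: 23725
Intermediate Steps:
949*L = 949*25 = 23725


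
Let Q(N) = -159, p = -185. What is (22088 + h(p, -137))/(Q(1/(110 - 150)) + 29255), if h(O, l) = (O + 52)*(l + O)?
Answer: 32457/14548 ≈ 2.2310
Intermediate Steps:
h(O, l) = (52 + O)*(O + l)
(22088 + h(p, -137))/(Q(1/(110 - 150)) + 29255) = (22088 + ((-185)² + 52*(-185) + 52*(-137) - 185*(-137)))/(-159 + 29255) = (22088 + (34225 - 9620 - 7124 + 25345))/29096 = (22088 + 42826)*(1/29096) = 64914*(1/29096) = 32457/14548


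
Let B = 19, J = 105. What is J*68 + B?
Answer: 7159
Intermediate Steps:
J*68 + B = 105*68 + 19 = 7140 + 19 = 7159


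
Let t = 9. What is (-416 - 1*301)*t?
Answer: -6453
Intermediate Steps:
(-416 - 1*301)*t = (-416 - 1*301)*9 = (-416 - 301)*9 = -717*9 = -6453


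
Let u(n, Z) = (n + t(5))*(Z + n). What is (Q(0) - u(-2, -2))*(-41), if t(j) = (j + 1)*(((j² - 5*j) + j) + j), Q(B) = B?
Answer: -9512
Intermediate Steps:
t(j) = (1 + j)*(j² - 3*j) (t(j) = (1 + j)*((j² - 4*j) + j) = (1 + j)*(j² - 3*j))
u(n, Z) = (60 + n)*(Z + n) (u(n, Z) = (n + 5*(-3 + 5² - 2*5))*(Z + n) = (n + 5*(-3 + 25 - 10))*(Z + n) = (n + 5*12)*(Z + n) = (n + 60)*(Z + n) = (60 + n)*(Z + n))
(Q(0) - u(-2, -2))*(-41) = (0 - ((-2)² + 60*(-2) + 60*(-2) - 2*(-2)))*(-41) = (0 - (4 - 120 - 120 + 4))*(-41) = (0 - 1*(-232))*(-41) = (0 + 232)*(-41) = 232*(-41) = -9512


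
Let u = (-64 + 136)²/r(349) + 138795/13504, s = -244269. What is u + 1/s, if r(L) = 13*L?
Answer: 170919269624471/14965787109312 ≈ 11.421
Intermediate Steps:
u = 699717651/61267648 (u = (-64 + 136)²/((13*349)) + 138795/13504 = 72²/4537 + 138795*(1/13504) = 5184*(1/4537) + 138795/13504 = 5184/4537 + 138795/13504 = 699717651/61267648 ≈ 11.421)
u + 1/s = 699717651/61267648 + 1/(-244269) = 699717651/61267648 - 1/244269 = 170919269624471/14965787109312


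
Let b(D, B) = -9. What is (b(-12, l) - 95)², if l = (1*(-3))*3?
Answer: 10816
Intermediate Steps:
l = -9 (l = -3*3 = -9)
(b(-12, l) - 95)² = (-9 - 95)² = (-104)² = 10816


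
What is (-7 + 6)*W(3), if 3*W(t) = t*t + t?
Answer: -4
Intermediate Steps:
W(t) = t/3 + t²/3 (W(t) = (t*t + t)/3 = (t² + t)/3 = (t + t²)/3 = t/3 + t²/3)
(-7 + 6)*W(3) = (-7 + 6)*((⅓)*3*(1 + 3)) = -3*4/3 = -1*4 = -4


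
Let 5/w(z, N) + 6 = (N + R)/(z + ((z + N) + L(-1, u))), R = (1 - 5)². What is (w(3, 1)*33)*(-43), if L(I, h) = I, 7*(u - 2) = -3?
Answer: 42570/19 ≈ 2240.5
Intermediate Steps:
u = 11/7 (u = 2 + (⅐)*(-3) = 2 - 3/7 = 11/7 ≈ 1.5714)
R = 16 (R = (-4)² = 16)
w(z, N) = 5/(-6 + (16 + N)/(-1 + N + 2*z)) (w(z, N) = 5/(-6 + (N + 16)/(z + ((z + N) - 1))) = 5/(-6 + (16 + N)/(z + ((N + z) - 1))) = 5/(-6 + (16 + N)/(z + (-1 + N + z))) = 5/(-6 + (16 + N)/(-1 + N + 2*z)))
(w(3, 1)*33)*(-43) = ((5*(1 - 1*1 - 2*3)/(-22 + 5*1 + 12*3))*33)*(-43) = ((5*(1 - 1 - 6)/(-22 + 5 + 36))*33)*(-43) = ((5*(-6)/19)*33)*(-43) = ((5*(1/19)*(-6))*33)*(-43) = -30/19*33*(-43) = -990/19*(-43) = 42570/19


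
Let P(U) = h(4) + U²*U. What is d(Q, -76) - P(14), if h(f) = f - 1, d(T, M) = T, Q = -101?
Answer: -2848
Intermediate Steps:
h(f) = -1 + f
P(U) = 3 + U³ (P(U) = (-1 + 4) + U²*U = 3 + U³)
d(Q, -76) - P(14) = -101 - (3 + 14³) = -101 - (3 + 2744) = -101 - 1*2747 = -101 - 2747 = -2848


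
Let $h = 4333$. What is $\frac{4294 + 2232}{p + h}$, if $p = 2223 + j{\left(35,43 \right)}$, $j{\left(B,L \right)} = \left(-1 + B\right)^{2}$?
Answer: $\frac{3263}{3856} \approx 0.84621$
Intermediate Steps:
$p = 3379$ ($p = 2223 + \left(-1 + 35\right)^{2} = 2223 + 34^{2} = 2223 + 1156 = 3379$)
$\frac{4294 + 2232}{p + h} = \frac{4294 + 2232}{3379 + 4333} = \frac{6526}{7712} = 6526 \cdot \frac{1}{7712} = \frac{3263}{3856}$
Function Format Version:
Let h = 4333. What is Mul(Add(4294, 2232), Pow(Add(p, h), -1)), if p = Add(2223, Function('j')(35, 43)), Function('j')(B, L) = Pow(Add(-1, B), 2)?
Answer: Rational(3263, 3856) ≈ 0.84621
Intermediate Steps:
p = 3379 (p = Add(2223, Pow(Add(-1, 35), 2)) = Add(2223, Pow(34, 2)) = Add(2223, 1156) = 3379)
Mul(Add(4294, 2232), Pow(Add(p, h), -1)) = Mul(Add(4294, 2232), Pow(Add(3379, 4333), -1)) = Mul(6526, Pow(7712, -1)) = Mul(6526, Rational(1, 7712)) = Rational(3263, 3856)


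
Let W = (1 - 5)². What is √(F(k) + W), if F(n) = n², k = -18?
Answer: 2*√85 ≈ 18.439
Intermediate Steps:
W = 16 (W = (-4)² = 16)
√(F(k) + W) = √((-18)² + 16) = √(324 + 16) = √340 = 2*√85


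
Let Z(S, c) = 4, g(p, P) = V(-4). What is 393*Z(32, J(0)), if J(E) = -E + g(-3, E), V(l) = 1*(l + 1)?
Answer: 1572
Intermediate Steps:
V(l) = 1 + l (V(l) = 1*(1 + l) = 1 + l)
g(p, P) = -3 (g(p, P) = 1 - 4 = -3)
J(E) = -3 - E (J(E) = -E - 3 = -3 - E)
393*Z(32, J(0)) = 393*4 = 1572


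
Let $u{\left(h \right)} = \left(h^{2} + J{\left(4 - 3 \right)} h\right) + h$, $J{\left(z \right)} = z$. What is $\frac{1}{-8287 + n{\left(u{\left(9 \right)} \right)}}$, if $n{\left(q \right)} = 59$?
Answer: $- \frac{1}{8228} \approx -0.00012154$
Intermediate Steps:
$u{\left(h \right)} = h^{2} + 2 h$ ($u{\left(h \right)} = \left(h^{2} + \left(4 - 3\right) h\right) + h = \left(h^{2} + 1 h\right) + h = \left(h^{2} + h\right) + h = \left(h + h^{2}\right) + h = h^{2} + 2 h$)
$\frac{1}{-8287 + n{\left(u{\left(9 \right)} \right)}} = \frac{1}{-8287 + 59} = \frac{1}{-8228} = - \frac{1}{8228}$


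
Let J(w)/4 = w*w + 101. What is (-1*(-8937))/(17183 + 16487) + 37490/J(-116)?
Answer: 218365492/228232095 ≈ 0.95677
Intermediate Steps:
J(w) = 404 + 4*w² (J(w) = 4*(w*w + 101) = 4*(w² + 101) = 4*(101 + w²) = 404 + 4*w²)
(-1*(-8937))/(17183 + 16487) + 37490/J(-116) = (-1*(-8937))/(17183 + 16487) + 37490/(404 + 4*(-116)²) = 8937/33670 + 37490/(404 + 4*13456) = 8937*(1/33670) + 37490/(404 + 53824) = 8937/33670 + 37490/54228 = 8937/33670 + 37490*(1/54228) = 8937/33670 + 18745/27114 = 218365492/228232095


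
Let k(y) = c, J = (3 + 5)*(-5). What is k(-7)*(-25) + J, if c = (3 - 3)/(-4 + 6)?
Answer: -40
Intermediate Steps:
J = -40 (J = 8*(-5) = -40)
c = 0 (c = 0/2 = 0*(½) = 0)
k(y) = 0
k(-7)*(-25) + J = 0*(-25) - 40 = 0 - 40 = -40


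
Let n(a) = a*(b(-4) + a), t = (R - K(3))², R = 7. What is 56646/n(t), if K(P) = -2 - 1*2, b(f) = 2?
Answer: 18882/4961 ≈ 3.8061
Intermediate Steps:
K(P) = -4 (K(P) = -2 - 2 = -4)
t = 121 (t = (7 - 1*(-4))² = (7 + 4)² = 11² = 121)
n(a) = a*(2 + a)
56646/n(t) = 56646/((121*(2 + 121))) = 56646/((121*123)) = 56646/14883 = 56646*(1/14883) = 18882/4961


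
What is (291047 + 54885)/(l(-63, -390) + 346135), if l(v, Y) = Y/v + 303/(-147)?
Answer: 12713001/12720613 ≈ 0.99940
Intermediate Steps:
l(v, Y) = -101/49 + Y/v (l(v, Y) = Y/v + 303*(-1/147) = Y/v - 101/49 = -101/49 + Y/v)
(291047 + 54885)/(l(-63, -390) + 346135) = (291047 + 54885)/((-101/49 - 390/(-63)) + 346135) = 345932/((-101/49 - 390*(-1/63)) + 346135) = 345932/((-101/49 + 130/21) + 346135) = 345932/(607/147 + 346135) = 345932/(50882452/147) = 345932*(147/50882452) = 12713001/12720613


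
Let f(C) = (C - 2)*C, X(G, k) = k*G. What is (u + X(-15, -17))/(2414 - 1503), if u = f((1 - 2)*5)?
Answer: 290/911 ≈ 0.31833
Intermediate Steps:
X(G, k) = G*k
f(C) = C*(-2 + C) (f(C) = (-2 + C)*C = C*(-2 + C))
u = 35 (u = ((1 - 2)*5)*(-2 + (1 - 2)*5) = (-1*5)*(-2 - 1*5) = -5*(-2 - 5) = -5*(-7) = 35)
(u + X(-15, -17))/(2414 - 1503) = (35 - 15*(-17))/(2414 - 1503) = (35 + 255)/911 = 290*(1/911) = 290/911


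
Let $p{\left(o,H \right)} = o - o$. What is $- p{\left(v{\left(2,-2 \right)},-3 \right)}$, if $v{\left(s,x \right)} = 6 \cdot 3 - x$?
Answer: $0$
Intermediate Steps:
$v{\left(s,x \right)} = 18 - x$
$p{\left(o,H \right)} = 0$
$- p{\left(v{\left(2,-2 \right)},-3 \right)} = \left(-1\right) 0 = 0$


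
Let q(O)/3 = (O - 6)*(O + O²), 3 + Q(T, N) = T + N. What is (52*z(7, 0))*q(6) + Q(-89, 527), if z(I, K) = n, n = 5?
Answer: 435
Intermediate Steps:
z(I, K) = 5
Q(T, N) = -3 + N + T (Q(T, N) = -3 + (T + N) = -3 + (N + T) = -3 + N + T)
q(O) = 3*(-6 + O)*(O + O²) (q(O) = 3*((O - 6)*(O + O²)) = 3*((-6 + O)*(O + O²)) = 3*(-6 + O)*(O + O²))
(52*z(7, 0))*q(6) + Q(-89, 527) = (52*5)*(3*6*(-6 + 6² - 5*6)) + (-3 + 527 - 89) = 260*(3*6*(-6 + 36 - 30)) + 435 = 260*(3*6*0) + 435 = 260*0 + 435 = 0 + 435 = 435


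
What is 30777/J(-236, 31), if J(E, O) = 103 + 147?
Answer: 30777/250 ≈ 123.11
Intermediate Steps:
J(E, O) = 250
30777/J(-236, 31) = 30777/250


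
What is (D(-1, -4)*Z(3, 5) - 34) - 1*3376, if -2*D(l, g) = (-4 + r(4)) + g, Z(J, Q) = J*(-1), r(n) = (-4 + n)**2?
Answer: -3422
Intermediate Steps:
Z(J, Q) = -J
D(l, g) = 2 - g/2 (D(l, g) = -((-4 + (-4 + 4)**2) + g)/2 = -((-4 + 0**2) + g)/2 = -((-4 + 0) + g)/2 = -(-4 + g)/2 = 2 - g/2)
(D(-1, -4)*Z(3, 5) - 34) - 1*3376 = ((2 - 1/2*(-4))*(-1*3) - 34) - 1*3376 = ((2 + 2)*(-3) - 34) - 3376 = (4*(-3) - 34) - 3376 = (-12 - 34) - 3376 = -46 - 3376 = -3422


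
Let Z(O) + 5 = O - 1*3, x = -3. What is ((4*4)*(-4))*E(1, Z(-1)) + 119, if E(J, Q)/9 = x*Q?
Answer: -15433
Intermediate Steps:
Z(O) = -8 + O (Z(O) = -5 + (O - 1*3) = -5 + (O - 3) = -5 + (-3 + O) = -8 + O)
E(J, Q) = -27*Q (E(J, Q) = 9*(-3*Q) = -27*Q)
((4*4)*(-4))*E(1, Z(-1)) + 119 = ((4*4)*(-4))*(-27*(-8 - 1)) + 119 = (16*(-4))*(-27*(-9)) + 119 = -64*243 + 119 = -15552 + 119 = -15433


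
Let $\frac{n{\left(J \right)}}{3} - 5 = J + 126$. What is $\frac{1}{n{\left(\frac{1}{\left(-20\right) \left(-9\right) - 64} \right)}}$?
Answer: $\frac{116}{45591} \approx 0.0025444$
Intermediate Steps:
$n{\left(J \right)} = 393 + 3 J$ ($n{\left(J \right)} = 15 + 3 \left(J + 126\right) = 15 + 3 \left(126 + J\right) = 15 + \left(378 + 3 J\right) = 393 + 3 J$)
$\frac{1}{n{\left(\frac{1}{\left(-20\right) \left(-9\right) - 64} \right)}} = \frac{1}{393 + \frac{3}{\left(-20\right) \left(-9\right) - 64}} = \frac{1}{393 + \frac{3}{180 - 64}} = \frac{1}{393 + \frac{3}{116}} = \frac{1}{\frac{45591}{116}} = \frac{116}{45591}$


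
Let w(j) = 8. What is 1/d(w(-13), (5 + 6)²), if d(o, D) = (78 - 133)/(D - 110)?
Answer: -⅕ ≈ -0.20000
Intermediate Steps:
d(o, D) = -55/(-110 + D)
1/d(w(-13), (5 + 6)²) = 1/(-55/(-110 + (5 + 6)²)) = 1/(-55/(-110 + 11²)) = 1/(-55/(-110 + 121)) = 1/(-55/11) = 1/(-55*1/11) = 1/(-5) = -⅕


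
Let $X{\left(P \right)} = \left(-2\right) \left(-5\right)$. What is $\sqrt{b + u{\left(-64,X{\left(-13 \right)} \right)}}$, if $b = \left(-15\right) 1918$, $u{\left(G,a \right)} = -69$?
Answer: $i \sqrt{28839} \approx 169.82 i$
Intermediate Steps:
$X{\left(P \right)} = 10$
$b = -28770$
$\sqrt{b + u{\left(-64,X{\left(-13 \right)} \right)}} = \sqrt{-28770 - 69} = \sqrt{-28839} = i \sqrt{28839}$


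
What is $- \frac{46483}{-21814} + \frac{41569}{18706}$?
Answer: $\frac{444074291}{102013171} \approx 4.3531$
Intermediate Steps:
$- \frac{46483}{-21814} + \frac{41569}{18706} = \left(-46483\right) \left(- \frac{1}{21814}\right) + 41569 \cdot \frac{1}{18706} = \frac{46483}{21814} + \frac{41569}{18706} = \frac{444074291}{102013171}$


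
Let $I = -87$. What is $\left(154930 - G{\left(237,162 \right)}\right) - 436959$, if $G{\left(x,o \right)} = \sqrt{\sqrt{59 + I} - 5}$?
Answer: $-282029 - \sqrt{-5 + 2 i \sqrt{7}} \approx -2.8203 \cdot 10^{5} - 2.4779 i$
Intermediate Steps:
$G{\left(x,o \right)} = \sqrt{-5 + 2 i \sqrt{7}}$ ($G{\left(x,o \right)} = \sqrt{\sqrt{59 - 87} - 5} = \sqrt{\sqrt{-28} - 5} = \sqrt{2 i \sqrt{7} - 5} = \sqrt{-5 + 2 i \sqrt{7}}$)
$\left(154930 - G{\left(237,162 \right)}\right) - 436959 = \left(154930 - \sqrt{-5 + 2 i \sqrt{7}}\right) - 436959 = -282029 - \sqrt{-5 + 2 i \sqrt{7}}$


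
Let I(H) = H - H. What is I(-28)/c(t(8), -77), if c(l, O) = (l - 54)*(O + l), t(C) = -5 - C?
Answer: 0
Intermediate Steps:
I(H) = 0
c(l, O) = (-54 + l)*(O + l)
I(-28)/c(t(8), -77) = 0/((-5 - 1*8)² - 54*(-77) - 54*(-5 - 1*8) - 77*(-5 - 1*8)) = 0/((-5 - 8)² + 4158 - 54*(-5 - 8) - 77*(-5 - 8)) = 0/((-13)² + 4158 - 54*(-13) - 77*(-13)) = 0/(169 + 4158 + 702 + 1001) = 0/6030 = 0*(1/6030) = 0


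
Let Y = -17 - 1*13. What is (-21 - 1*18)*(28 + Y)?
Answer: 78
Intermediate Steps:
Y = -30 (Y = -17 - 13 = -30)
(-21 - 1*18)*(28 + Y) = (-21 - 1*18)*(28 - 30) = (-21 - 18)*(-2) = -39*(-2) = 78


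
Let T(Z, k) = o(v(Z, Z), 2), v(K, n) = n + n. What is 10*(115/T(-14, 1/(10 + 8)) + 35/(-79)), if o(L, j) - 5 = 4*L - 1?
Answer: -64325/4266 ≈ -15.079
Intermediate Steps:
v(K, n) = 2*n
o(L, j) = 4 + 4*L (o(L, j) = 5 + (4*L - 1) = 5 + (-1 + 4*L) = 4 + 4*L)
T(Z, k) = 4 + 8*Z (T(Z, k) = 4 + 4*(2*Z) = 4 + 8*Z)
10*(115/T(-14, 1/(10 + 8)) + 35/(-79)) = 10*(115/(4 + 8*(-14)) + 35/(-79)) = 10*(115/(4 - 112) + 35*(-1/79)) = 10*(115/(-108) - 35/79) = 10*(115*(-1/108) - 35/79) = 10*(-115/108 - 35/79) = 10*(-12865/8532) = -64325/4266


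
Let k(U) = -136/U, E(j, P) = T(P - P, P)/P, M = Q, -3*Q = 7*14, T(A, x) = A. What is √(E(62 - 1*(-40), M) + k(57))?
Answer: 2*I*√1938/57 ≈ 1.5447*I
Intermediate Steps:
Q = -98/3 (Q = -7*14/3 = -⅓*98 = -98/3 ≈ -32.667)
M = -98/3 ≈ -32.667
E(j, P) = 0 (E(j, P) = (P - P)/P = 0/P = 0)
√(E(62 - 1*(-40), M) + k(57)) = √(0 - 136/57) = √(-136/57) = 2*I*√1938/57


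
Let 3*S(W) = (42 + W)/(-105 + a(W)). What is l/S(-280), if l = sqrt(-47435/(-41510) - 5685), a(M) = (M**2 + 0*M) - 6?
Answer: -234867*I*sqrt(391749653666)/1975876 ≈ -74399.0*I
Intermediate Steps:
a(M) = -6 + M**2 (a(M) = (M**2 + 0) - 6 = M**2 - 6 = -6 + M**2)
S(W) = (42 + W)/(3*(-111 + W**2)) (S(W) = ((42 + W)/(-105 + (-6 + W**2)))/3 = ((42 + W)/(-111 + W**2))/3 = (42 + W)/(3*(-111 + W**2)))
l = I*sqrt(391749653666)/8302 (l = sqrt(-47435*(-1/41510) - 5685) = sqrt(9487/8302 - 5685) = sqrt(-47187383/8302) = I*sqrt(391749653666)/8302 ≈ 75.391*I)
l/S(-280) = (I*sqrt(391749653666)/8302)/(((42 - 280)/(3*(-111 + (-280)**2)))) = (I*sqrt(391749653666)/8302)/(((1/3)*(-238)/(-111 + 78400))) = (I*sqrt(391749653666)/8302)/(((1/3)*(-238)/78289)) = (I*sqrt(391749653666)/8302)/(((1/3)*(1/78289)*(-238))) = (I*sqrt(391749653666)/8302)/(-238/234867) = (I*sqrt(391749653666)/8302)*(-234867/238) = -234867*I*sqrt(391749653666)/1975876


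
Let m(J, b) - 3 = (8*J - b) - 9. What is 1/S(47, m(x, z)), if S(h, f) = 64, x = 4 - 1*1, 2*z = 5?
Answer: 1/64 ≈ 0.015625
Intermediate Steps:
z = 5/2 (z = (½)*5 = 5/2 ≈ 2.5000)
x = 3 (x = 4 - 1 = 3)
m(J, b) = -6 - b + 8*J (m(J, b) = 3 + ((8*J - b) - 9) = 3 + ((-b + 8*J) - 9) = 3 + (-9 - b + 8*J) = -6 - b + 8*J)
1/S(47, m(x, z)) = 1/64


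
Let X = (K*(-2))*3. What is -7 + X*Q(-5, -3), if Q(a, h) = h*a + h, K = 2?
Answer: -151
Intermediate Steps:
X = -12 (X = (2*(-2))*3 = -4*3 = -12)
Q(a, h) = h + a*h (Q(a, h) = a*h + h = h + a*h)
-7 + X*Q(-5, -3) = -7 - (-36)*(1 - 5) = -7 - (-36)*(-4) = -7 - 12*12 = -7 - 144 = -151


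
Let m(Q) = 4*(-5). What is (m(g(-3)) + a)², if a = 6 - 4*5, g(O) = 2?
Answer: 1156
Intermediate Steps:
m(Q) = -20
a = -14 (a = 6 - 20 = -14)
(m(g(-3)) + a)² = (-20 - 14)² = (-34)² = 1156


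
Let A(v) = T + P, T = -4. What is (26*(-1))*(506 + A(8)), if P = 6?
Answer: -13208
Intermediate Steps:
A(v) = 2 (A(v) = -4 + 6 = 2)
(26*(-1))*(506 + A(8)) = (26*(-1))*(506 + 2) = -26*508 = -13208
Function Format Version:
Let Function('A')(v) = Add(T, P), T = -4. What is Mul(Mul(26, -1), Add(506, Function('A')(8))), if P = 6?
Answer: -13208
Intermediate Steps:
Function('A')(v) = 2 (Function('A')(v) = Add(-4, 6) = 2)
Mul(Mul(26, -1), Add(506, Function('A')(8))) = Mul(Mul(26, -1), Add(506, 2)) = Mul(-26, 508) = -13208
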